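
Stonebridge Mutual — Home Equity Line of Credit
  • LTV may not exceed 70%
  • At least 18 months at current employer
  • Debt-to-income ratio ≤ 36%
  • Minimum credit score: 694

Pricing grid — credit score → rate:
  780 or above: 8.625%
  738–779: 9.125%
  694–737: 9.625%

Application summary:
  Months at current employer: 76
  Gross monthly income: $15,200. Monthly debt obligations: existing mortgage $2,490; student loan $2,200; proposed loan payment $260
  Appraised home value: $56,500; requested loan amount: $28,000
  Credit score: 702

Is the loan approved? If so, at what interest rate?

Credit score 702 ≥ 694 (meets minimum)
LTV = 28,000/56,500 = 49.6% ≤ 70%
Total monthly debts = (2,490 + 2,200 + 260) = 4,950. DTI: 4,950 ÷ 15,200 = 32.6%, within the 36% cap
Employment 76 ≥ 18 months
All requirements met. Score 702 falls in the 694–737 tier → 9.625%.

Approved at 9.625%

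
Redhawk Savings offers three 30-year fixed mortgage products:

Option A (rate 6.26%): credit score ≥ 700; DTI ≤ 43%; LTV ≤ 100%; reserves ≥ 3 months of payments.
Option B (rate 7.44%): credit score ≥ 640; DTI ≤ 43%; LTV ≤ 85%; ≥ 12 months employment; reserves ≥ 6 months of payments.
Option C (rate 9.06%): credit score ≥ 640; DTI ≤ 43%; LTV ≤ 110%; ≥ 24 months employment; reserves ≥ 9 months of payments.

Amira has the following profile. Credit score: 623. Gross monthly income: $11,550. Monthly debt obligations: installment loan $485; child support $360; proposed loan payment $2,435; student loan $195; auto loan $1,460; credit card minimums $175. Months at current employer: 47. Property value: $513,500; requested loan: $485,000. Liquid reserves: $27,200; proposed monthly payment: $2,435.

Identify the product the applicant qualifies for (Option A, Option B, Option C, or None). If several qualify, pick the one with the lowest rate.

Total debts = (485 + 360 + 2,435 + 195 + 1,460 + 175) = 5,110; DTI = 5,110/11,550 = 44.2%.
LTV = 485,000/513,500 = 94.4%.
Reserves = 27,200/2,435 = 11.2 months.
Option A: score 623 < 700; DTI 44.2% > 43%; LTV 94.4% ≤ 100%; reserves 11.2 ≥ 3 mo → does not qualify.
Option B: score 623 < 640; DTI 44.2% > 43%; LTV 94.4% > 85%; employment 47 ≥ 12 mo; reserves 11.2 ≥ 6 mo → does not qualify.
Option C: score 623 < 640; DTI 44.2% > 43%; LTV 94.4% ≤ 110%; employment 47 ≥ 24 mo; reserves 11.2 ≥ 9 mo → does not qualify.

None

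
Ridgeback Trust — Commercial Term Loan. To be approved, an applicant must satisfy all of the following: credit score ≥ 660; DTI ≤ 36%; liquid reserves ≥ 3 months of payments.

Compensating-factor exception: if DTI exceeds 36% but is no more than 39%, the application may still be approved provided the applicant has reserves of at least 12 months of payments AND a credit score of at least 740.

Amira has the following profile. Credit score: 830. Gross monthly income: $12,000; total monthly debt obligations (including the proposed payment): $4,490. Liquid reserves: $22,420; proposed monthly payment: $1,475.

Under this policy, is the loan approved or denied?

Approved

Credit score 830 ≥ 660 (meets base)
DTI: 4,490 ÷ 12,000 = 37.4%, over the 36% base limit.
Reserves: 22,420 ÷ 1,475 = 15.2 months (meets 3-month minimum)
DTI 37.4% is within the 36%–39% exception band; checking compensating factors.
Reserves 15.2 ≥ 12 months; credit score 830 ≥ 740.
Both override conditions satisfied; DTI exception granted.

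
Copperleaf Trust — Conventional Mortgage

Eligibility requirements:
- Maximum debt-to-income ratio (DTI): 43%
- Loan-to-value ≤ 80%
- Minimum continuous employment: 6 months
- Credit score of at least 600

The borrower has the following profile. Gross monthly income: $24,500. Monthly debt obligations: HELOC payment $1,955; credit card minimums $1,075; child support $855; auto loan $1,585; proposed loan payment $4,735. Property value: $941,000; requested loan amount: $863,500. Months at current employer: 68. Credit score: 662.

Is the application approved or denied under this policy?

Total monthly debts = (1,955 + 1,075 + 855 + 1,585 + 4,735) = 10,205. Debt-to-income = 10,205/24,500 = 41.7% — meets 43% limit
Loan-to-value = 863,500/941,000 = 91.8% — fail (80% max)
Employment 68 ≥ 6 months
Credit score 662 ≥ 600 (meets)
Fails on LTV.

Denied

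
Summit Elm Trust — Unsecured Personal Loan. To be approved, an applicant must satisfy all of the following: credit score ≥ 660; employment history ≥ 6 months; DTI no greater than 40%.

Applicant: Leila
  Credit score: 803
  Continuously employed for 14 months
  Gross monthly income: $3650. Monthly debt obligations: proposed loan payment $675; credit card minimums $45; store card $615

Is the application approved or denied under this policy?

Credit score 803 ≥ 660 (meets)
Employment 14 ≥ 6 months
Total monthly debts = (675 + 45 + 615) = 1,335. DTI = 1,335/3,650 = 36.6% ≤ 40%
All criteria satisfied.

Approved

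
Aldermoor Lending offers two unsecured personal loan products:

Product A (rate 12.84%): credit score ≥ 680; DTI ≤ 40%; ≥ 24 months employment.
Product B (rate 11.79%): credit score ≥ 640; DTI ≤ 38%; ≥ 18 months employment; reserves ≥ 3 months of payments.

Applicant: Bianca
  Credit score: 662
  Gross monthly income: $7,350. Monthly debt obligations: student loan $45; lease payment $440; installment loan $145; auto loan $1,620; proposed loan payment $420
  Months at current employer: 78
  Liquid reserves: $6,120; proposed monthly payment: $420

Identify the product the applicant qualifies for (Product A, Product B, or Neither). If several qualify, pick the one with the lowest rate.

Total debts = (45 + 440 + 145 + 1,620 + 420) = 2,670; DTI = 2,670/7,350 = 36.3%.
Reserves = 6,120/420 = 14.6 months.
Product A: score 662 < 680; DTI 36.3% ≤ 40%; employment 78 ≥ 24 mo → does not qualify.
Product B: score 662 ≥ 640; DTI 36.3% ≤ 38%; employment 78 ≥ 18 mo; reserves 14.6 ≥ 3 mo → qualifies.

Product B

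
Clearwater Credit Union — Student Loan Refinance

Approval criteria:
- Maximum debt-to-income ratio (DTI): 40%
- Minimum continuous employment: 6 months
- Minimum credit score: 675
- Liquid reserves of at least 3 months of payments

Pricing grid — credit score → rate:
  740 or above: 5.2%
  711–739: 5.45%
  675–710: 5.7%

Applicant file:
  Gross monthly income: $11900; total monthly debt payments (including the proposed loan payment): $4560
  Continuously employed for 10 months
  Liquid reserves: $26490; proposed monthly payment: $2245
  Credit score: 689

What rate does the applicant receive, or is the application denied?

Credit score 689 ≥ 675 (meets minimum)
Employment 10 ≥ 6 months
DTI = 4,560/11,900 = 38.3% ≤ 40%
Liquid reserves cover 26,490/2,245 = 11.8 months — ≥ 3 required
All requirements met. Score 689 falls in the 675–710 tier → 5.7%.

Approved at 5.7%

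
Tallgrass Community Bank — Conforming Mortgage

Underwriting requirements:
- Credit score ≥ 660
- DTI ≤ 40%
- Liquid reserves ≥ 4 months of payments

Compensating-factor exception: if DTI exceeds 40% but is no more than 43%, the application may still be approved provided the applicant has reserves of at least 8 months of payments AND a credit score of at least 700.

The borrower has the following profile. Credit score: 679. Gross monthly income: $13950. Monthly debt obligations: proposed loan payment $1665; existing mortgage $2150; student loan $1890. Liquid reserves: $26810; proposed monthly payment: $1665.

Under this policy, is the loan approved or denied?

Denied

Credit score 679 ≥ 660 (meets base)
Total debts = (1,665 + 2,150 + 1,890) = 5,705. DTI = 5,705/13,950 = 40.9% > 40% — standard DTI limit exceeded.
Liquid reserves cover 26,810/1,665 = 16.1 months — ≥ 4 required
DTI 40.9% is within the 40%–43% exception band; checking compensating factors.
Override check — reserves: 16.1 mo (ok); score: 679 (below 700).
Override conditions not both satisfied; exception does not apply.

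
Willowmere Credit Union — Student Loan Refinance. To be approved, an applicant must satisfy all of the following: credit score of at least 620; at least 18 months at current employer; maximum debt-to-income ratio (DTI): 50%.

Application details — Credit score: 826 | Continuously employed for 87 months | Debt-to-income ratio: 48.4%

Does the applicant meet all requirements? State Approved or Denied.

Credit score 826 ≥ 620 (meets)
Employment 87 ≥ 18 months
DTI 48.4% is within the 50% limit
All criteria satisfied.

Approved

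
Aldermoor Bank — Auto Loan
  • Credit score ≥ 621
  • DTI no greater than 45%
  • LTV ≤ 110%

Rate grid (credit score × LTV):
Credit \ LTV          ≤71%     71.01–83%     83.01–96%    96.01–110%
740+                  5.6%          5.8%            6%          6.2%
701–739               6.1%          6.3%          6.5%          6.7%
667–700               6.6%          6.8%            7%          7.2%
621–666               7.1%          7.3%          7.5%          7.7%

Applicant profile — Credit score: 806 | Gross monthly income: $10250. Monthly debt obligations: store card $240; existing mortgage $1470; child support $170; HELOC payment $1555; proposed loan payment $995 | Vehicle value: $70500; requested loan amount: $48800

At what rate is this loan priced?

5.6%

Credit score 806 ≥ 621; Total monthly debts = (240 + 1,470 + 170 + 1,555 + 995) = 4,430. DTI = 4,430/10,250 = 43.2% ≤ 45%
LTV: 48,800 ÷ 70,500 = 69.2%, within 110% cap
Score 806 is in the 740+ band; LTV 69.2% is in the ≤71% band → 5.6%.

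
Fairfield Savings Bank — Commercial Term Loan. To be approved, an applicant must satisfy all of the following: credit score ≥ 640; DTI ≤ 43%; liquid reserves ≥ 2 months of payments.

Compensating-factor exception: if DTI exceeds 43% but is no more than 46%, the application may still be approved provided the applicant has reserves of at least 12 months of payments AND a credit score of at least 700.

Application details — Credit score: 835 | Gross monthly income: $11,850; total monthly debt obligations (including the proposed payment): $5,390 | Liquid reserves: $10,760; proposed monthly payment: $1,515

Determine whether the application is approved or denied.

Credit score 835 ≥ 640 (meets base)
DTI = 5,390/11,850 = 45.5% > 43% — standard DTI limit exceeded.
Reserves = 10,760/1,515 = 7.1 months ≥ 2
45.5% falls in the override range (43%–46%), so the compensating-factor test applies.
Reserves 7.1 < 12 months; credit score 835 ≥ 700.
Override conditions not both satisfied; exception does not apply.

Denied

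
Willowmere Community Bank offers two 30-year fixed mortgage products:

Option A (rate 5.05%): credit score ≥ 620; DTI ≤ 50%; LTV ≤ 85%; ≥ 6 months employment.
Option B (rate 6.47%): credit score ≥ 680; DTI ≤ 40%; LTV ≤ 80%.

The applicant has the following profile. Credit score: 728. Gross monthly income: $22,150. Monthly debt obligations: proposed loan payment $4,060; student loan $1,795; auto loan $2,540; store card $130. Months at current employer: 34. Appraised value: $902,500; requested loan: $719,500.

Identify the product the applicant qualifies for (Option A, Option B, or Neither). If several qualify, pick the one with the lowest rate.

Total debts = (4,060 + 1,795 + 2,540 + 130) = 8,525; DTI = 8,525/22,150 = 38.5%.
LTV = 719,500/902,500 = 79.7%.
Option A: score 728 ≥ 620; DTI 38.5% ≤ 50%; LTV 79.7% ≤ 85%; employment 34 ≥ 6 mo → qualifies.
Option B: score 728 ≥ 680; DTI 38.5% ≤ 40%; LTV 79.7% ≤ 80% → qualifies.
Qualifying: Option A, Option B. Lowest rate is 5.05% → Option A.

Option A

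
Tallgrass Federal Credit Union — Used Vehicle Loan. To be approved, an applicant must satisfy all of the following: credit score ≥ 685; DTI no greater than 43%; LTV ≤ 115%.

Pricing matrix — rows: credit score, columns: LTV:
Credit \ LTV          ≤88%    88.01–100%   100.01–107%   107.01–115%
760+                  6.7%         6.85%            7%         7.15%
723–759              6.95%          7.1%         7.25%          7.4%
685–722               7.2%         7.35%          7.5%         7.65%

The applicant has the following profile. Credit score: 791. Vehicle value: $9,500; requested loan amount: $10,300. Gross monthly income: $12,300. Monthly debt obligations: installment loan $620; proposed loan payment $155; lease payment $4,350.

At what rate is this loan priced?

Credit score 791 ≥ 685; Total monthly debts = (620 + 155 + 4,350) = 5,125. DTI = 5,125/12,300 = 41.7% ≤ 43%
LTV: 10,300 ÷ 9,500 = 108.4%, within 115% cap
Score 791 is in the 760+ band; LTV 108.4% is in the 107.01–115% band → 7.15%.

7.15%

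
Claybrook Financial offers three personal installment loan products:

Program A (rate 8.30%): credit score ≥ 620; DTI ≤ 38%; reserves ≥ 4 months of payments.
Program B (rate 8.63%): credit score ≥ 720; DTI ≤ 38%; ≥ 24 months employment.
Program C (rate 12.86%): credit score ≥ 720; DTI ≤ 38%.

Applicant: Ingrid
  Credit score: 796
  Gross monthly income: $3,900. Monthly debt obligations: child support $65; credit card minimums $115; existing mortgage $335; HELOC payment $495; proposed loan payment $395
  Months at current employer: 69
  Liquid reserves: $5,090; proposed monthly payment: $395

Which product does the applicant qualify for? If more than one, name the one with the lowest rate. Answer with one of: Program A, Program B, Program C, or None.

Total debts = (65 + 115 + 335 + 495 + 395) = 1,405; DTI = 1,405/3,900 = 36%.
Reserves = 5,090/395 = 12.9 months.
Program A: score 796 ≥ 620; DTI 36% ≤ 38%; reserves 12.9 ≥ 4 mo → qualifies.
Program B: score 796 ≥ 720; DTI 36% ≤ 38%; employment 69 ≥ 24 mo → qualifies.
Program C: score 796 ≥ 720; DTI 36% ≤ 38% → qualifies.
Qualifying: Program A, Program B, Program C. Lowest rate is 8.30% → Program A.

Program A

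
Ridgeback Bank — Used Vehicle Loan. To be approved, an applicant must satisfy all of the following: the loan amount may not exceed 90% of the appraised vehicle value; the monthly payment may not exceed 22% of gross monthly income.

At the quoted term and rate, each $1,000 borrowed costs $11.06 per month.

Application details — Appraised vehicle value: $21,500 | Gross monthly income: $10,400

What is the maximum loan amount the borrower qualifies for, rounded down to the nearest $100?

$19,300

Payment cap: 22% × $10,400 = $2,288/month.
At $11.06 per $1,000, that supports 2,288/11.06 × 1,000 ≈ $206,871 → $206,800.
LTV cap: 90% × $21,500 = $19,350 → $19,300.
Binding constraint: loan-to-value.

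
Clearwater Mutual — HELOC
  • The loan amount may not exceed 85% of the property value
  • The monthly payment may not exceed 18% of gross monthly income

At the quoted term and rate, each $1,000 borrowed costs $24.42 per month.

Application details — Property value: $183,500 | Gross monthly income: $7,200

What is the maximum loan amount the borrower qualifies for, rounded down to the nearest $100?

Payment cap: 18% × $7,200 = $1,296/month.
At $24.42 per $1,000, that supports 1,296/24.42 × 1,000 ≈ $53,071 → $53,000.
LTV cap: 85% × $183,500 = $155,975 → $155,900.
Binding constraint: payment-to-income.

$53,000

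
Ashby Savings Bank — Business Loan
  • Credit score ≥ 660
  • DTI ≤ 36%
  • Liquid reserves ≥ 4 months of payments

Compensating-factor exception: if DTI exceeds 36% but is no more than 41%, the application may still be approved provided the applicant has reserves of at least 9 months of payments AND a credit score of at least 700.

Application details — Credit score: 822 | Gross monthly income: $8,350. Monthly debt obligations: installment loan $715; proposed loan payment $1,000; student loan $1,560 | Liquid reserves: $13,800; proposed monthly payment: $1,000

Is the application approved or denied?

Credit score 822 ≥ 660 (meets base)
Total debts = (715 + 1,000 + 1,560) = 3,275. DTI = 3,275/8,350 = 39.2% > 36% — standard DTI limit exceeded.
Liquid reserves cover 13,800/1,000 = 13.8 months — ≥ 4 required
39.2% falls in the override range (36%–41%), so the compensating-factor test applies.
Reserves 13.8 ≥ 9 months; credit score 822 ≥ 700.
Both compensating conditions met → exception applies.

Approved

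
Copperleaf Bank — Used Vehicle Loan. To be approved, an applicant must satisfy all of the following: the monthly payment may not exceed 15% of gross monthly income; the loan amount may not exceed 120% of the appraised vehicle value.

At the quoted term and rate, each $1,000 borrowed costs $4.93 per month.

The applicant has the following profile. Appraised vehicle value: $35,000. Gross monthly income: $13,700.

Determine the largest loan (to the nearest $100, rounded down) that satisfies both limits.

$42,000

Payment cap: 15% × $13,700 = $2,055/month.
At $4.93 per $1,000, that supports 2,055/4.93 × 1,000 ≈ $416,835 → $416,800.
LTV cap: 120% × $35,000 = $42,000 → $42,000.
Binding constraint: loan-to-value.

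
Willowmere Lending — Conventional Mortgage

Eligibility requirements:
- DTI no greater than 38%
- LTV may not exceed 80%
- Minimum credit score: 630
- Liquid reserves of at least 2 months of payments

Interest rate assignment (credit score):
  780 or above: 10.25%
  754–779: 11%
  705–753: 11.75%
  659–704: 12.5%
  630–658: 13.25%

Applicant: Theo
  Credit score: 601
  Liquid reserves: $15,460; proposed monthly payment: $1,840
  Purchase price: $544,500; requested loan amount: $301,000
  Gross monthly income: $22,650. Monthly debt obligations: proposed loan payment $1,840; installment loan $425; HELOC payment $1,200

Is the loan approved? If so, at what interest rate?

Credit score 601 < 630 (below minimum)
Reserves: 15,460 ÷ 1,840 = 8.4 months (meets 2-month minimum)
LTV = 301,000/544,500 = 55.3% ≤ 80%
Total monthly debts = (1,840 + 425 + 1,200) = 3,465. Debt-to-income = 3,465/22,650 = 15.3% — meets 38% limit
Not all requirements met → denied.

Denied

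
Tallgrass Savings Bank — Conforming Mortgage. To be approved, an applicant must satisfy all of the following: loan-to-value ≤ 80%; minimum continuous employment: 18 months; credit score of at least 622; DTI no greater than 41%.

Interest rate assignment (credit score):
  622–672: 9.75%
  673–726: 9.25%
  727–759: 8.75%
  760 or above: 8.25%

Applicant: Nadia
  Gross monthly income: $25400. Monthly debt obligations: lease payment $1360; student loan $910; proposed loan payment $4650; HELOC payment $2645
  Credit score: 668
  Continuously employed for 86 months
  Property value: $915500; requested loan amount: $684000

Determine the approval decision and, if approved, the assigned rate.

Approved at 9.75%

Credit score 668 ≥ 622 (meets minimum)
Total monthly debts = (1,360 + 910 + 4,650 + 2,645) = 9,565. DTI = 9,565/25,400 = 37.7% ≤ 41%
LTV = 684,000/915,500 = 74.7% ≤ 80%
Employment 86 ≥ 18 months
All requirements met. Score 668 falls in the 622–672 tier → 9.75%.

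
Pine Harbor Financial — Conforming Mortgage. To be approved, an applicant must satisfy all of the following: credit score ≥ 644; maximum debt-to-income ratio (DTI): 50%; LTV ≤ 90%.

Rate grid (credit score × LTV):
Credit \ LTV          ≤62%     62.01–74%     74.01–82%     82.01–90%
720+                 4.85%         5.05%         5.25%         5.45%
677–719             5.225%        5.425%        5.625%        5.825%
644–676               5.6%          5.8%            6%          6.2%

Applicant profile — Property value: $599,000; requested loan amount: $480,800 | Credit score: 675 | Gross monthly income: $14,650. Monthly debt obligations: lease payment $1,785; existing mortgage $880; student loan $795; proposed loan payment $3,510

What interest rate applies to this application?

6%

Credit score 675 ≥ 644; Total monthly debts = (1,785 + 880 + 795 + 3,510) = 6,970. DTI: 6,970 ÷ 14,650 = 47.6%, within the 50% cap
LTV: 480,800 ÷ 599,000 = 80.3%, within 90% cap
Score 675 is in the 644–676 band; LTV 80.3% is in the 74.01–82% band → 6%.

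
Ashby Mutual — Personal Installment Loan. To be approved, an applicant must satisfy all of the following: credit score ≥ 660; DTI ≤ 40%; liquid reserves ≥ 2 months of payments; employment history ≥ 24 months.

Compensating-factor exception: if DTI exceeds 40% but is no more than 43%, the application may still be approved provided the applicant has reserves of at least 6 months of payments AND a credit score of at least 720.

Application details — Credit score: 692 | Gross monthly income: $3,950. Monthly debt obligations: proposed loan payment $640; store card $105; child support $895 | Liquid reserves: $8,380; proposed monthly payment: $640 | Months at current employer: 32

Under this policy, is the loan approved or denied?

Credit score 692 ≥ 660 (meets base)
Total debts = (640 + 105 + 895) = 1,640. DTI = 1,640/3,950 = 41.5% > 40% — standard DTI limit exceeded.
Reserves = 8,380/640 = 13.1 months ≥ 2
Employment 32 ≥ 24 months
41.5% falls in the override range (40%–43%), so the compensating-factor test applies.
Reserves 13.1 ≥ 6 months; credit score 692 < 720.
Compensating-factor requirement not fully met.

Denied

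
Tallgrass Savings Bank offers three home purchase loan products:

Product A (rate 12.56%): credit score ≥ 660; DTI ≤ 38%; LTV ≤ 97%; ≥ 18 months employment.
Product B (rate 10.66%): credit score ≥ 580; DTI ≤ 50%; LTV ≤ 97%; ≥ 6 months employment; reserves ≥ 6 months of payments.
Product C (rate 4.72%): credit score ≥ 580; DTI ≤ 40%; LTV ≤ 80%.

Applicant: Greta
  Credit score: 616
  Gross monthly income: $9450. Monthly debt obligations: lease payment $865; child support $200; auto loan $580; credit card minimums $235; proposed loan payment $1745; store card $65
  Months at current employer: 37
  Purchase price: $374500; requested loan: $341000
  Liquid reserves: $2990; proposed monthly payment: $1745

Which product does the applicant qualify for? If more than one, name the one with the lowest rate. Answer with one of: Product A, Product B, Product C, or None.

Total debts = (865 + 200 + 580 + 235 + 1,745 + 65) = 3,690; DTI = 3,690/9,450 = 39%.
LTV = 341,000/374,500 = 91.1%.
Reserves = 2,990/1,745 = 1.7 months.
Product A: score 616 < 660; DTI 39% > 38%; LTV 91.1% ≤ 97%; employment 37 ≥ 18 mo → does not qualify.
Product B: score 616 ≥ 580; DTI 39% ≤ 50%; LTV 91.1% ≤ 97%; employment 37 ≥ 6 mo; reserves 1.7 < 6 mo → does not qualify.
Product C: score 616 ≥ 580; DTI 39% ≤ 40%; LTV 91.1% > 80% → does not qualify.

None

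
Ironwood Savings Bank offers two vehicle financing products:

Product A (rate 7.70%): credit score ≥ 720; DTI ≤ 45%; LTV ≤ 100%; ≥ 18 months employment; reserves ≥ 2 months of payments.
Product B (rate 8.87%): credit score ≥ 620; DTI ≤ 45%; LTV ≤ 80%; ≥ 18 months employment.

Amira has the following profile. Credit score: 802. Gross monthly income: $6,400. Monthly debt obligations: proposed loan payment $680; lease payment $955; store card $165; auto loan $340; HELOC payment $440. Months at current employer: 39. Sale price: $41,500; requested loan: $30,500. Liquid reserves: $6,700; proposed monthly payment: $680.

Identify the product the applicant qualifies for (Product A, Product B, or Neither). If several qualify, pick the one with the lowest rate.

Product A

Total debts = (680 + 955 + 165 + 340 + 440) = 2,580; DTI = 2,580/6,400 = 40.3%.
LTV = 30,500/41,500 = 73.5%.
Reserves = 6,700/680 = 9.9 months.
Product A: score 802 ≥ 720; DTI 40.3% ≤ 45%; LTV 73.5% ≤ 100%; employment 39 ≥ 18 mo; reserves 9.9 ≥ 2 mo → qualifies.
Product B: score 802 ≥ 620; DTI 40.3% ≤ 45%; LTV 73.5% ≤ 80%; employment 39 ≥ 18 mo → qualifies.
Qualifying: Product A, Product B. Lowest rate is 7.70% → Product A.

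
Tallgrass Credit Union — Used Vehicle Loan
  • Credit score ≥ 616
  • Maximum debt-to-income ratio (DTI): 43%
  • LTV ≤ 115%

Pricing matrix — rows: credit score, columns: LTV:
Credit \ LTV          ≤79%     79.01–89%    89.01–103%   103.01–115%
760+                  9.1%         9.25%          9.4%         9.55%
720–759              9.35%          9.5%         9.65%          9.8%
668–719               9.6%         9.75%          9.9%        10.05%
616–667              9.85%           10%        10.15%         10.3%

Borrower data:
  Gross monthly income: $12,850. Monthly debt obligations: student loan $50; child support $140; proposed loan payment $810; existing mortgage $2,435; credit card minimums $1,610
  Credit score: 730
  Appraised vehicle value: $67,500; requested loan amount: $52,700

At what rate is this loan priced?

Credit score 730 ≥ 616; Total monthly debts = (50 + 140 + 810 + 2,435 + 1,610) = 5,045. DTI: 5,045 ÷ 12,850 = 39.3%, within the 43% cap
LTV = 52,700/67,500 = 78.1% ≤ 115%
Score 730 is in the 720–759 band; LTV 78.1% is in the ≤79% band → 9.35%.

9.35%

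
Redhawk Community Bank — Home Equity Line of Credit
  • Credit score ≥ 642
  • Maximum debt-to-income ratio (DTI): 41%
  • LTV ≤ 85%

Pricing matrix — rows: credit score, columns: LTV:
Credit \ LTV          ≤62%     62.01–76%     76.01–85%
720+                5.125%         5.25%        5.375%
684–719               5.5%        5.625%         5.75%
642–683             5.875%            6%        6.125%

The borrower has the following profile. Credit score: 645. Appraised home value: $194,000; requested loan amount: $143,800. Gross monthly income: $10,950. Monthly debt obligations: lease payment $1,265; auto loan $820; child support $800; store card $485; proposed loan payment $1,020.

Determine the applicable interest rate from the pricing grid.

6%

Credit score 645 ≥ 642; Total monthly debts = (1,265 + 820 + 800 + 485 + 1,020) = 4,390. DTI = 4,390/10,950 = 40.1% ≤ 41%
LTV: 143,800 ÷ 194,000 = 74.1%, within 85% cap
Score 645 is in the 642–683 band; LTV 74.1% is in the 62.01–76% band → 6%.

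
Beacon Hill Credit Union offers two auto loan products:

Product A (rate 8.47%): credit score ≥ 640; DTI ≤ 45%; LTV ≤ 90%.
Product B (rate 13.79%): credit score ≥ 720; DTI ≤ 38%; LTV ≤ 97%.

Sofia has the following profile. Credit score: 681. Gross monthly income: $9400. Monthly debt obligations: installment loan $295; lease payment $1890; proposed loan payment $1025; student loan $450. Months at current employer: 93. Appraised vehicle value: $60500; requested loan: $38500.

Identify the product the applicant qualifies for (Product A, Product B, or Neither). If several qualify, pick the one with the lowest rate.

Total debts = (295 + 1,890 + 1,025 + 450) = 3,660; DTI = 3,660/9,400 = 38.9%.
LTV = 38,500/60,500 = 63.6%.
Product A: score 681 ≥ 640; DTI 38.9% ≤ 45%; LTV 63.6% ≤ 90% → qualifies.
Product B: score 681 < 720; DTI 38.9% > 38%; LTV 63.6% ≤ 97% → does not qualify.

Product A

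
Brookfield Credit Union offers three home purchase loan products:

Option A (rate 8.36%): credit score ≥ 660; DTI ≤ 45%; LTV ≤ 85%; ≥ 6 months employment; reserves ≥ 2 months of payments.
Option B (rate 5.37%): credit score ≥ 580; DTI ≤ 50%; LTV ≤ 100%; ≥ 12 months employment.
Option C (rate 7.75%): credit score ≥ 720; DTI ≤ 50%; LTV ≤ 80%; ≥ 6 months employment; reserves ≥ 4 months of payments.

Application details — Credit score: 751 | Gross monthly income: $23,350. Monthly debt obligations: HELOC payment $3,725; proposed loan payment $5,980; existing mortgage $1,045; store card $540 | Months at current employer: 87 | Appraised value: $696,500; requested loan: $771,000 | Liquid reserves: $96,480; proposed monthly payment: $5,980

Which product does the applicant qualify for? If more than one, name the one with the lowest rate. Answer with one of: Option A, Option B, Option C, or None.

None

Total debts = (3,725 + 5,980 + 1,045 + 540) = 11,290; DTI = 11,290/23,350 = 48.4%.
LTV = 771,000/696,500 = 110.7%.
Reserves = 96,480/5,980 = 16.1 months.
Option A: score 751 ≥ 660; DTI 48.4% > 45%; LTV 110.7% > 85%; employment 87 ≥ 6 mo; reserves 16.1 ≥ 2 mo → does not qualify.
Option B: score 751 ≥ 580; DTI 48.4% ≤ 50%; LTV 110.7% > 100%; employment 87 ≥ 12 mo → does not qualify.
Option C: score 751 ≥ 720; DTI 48.4% ≤ 50%; LTV 110.7% > 80%; employment 87 ≥ 6 mo; reserves 16.1 ≥ 4 mo → does not qualify.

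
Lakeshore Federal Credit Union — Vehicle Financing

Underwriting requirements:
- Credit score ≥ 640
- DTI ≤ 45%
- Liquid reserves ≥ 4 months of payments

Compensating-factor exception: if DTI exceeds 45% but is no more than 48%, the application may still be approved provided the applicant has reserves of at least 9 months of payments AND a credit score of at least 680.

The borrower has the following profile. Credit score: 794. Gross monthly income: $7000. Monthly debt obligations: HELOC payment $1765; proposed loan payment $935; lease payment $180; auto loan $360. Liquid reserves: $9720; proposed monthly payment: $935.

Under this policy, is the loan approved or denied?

Credit score 794 ≥ 640 (meets base)
Total debts = (1,765 + 935 + 180 + 360) = 3,240. DTI: 3,240 ÷ 7,000 = 46.3%, over the 45% base limit.
Reserves = 9,720/935 = 10.4 months ≥ 4
DTI 46.3% is within the 45%–48% exception band; checking compensating factors.
Override check — reserves: 10.4 mo (ok); score: 794 (ok).
Both compensating conditions met → exception applies.

Approved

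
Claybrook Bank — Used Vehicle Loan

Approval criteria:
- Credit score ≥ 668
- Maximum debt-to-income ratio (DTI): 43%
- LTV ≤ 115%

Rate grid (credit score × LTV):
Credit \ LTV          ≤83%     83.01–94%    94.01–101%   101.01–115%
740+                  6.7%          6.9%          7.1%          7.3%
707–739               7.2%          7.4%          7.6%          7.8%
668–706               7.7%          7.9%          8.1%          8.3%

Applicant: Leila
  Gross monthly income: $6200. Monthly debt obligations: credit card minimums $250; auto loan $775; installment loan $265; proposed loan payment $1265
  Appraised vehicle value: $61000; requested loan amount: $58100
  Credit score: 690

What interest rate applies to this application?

Credit score 690 ≥ 668; Total monthly debts = (250 + 775 + 265 + 1,265) = 2,555. DTI = 2,555/6,200 = 41.2% ≤ 43%
LTV: 58,100 ÷ 61,000 = 95.2%, within 115% cap
Credit 690 → row 668–706; LTV 95.2% → column 94.01–101%. Grid cell → 8.1%.

8.1%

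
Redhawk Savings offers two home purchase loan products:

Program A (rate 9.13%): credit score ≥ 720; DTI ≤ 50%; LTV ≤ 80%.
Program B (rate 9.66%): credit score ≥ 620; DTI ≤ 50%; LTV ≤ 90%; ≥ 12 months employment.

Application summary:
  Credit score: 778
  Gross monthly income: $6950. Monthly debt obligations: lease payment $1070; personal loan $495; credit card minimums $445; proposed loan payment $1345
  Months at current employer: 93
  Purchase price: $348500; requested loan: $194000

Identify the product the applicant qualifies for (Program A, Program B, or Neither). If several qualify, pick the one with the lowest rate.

Program A

Total debts = (1,070 + 495 + 445 + 1,345) = 3,355; DTI = 3,355/6,950 = 48.3%.
LTV = 194,000/348,500 = 55.7%.
Program A: score 778 ≥ 720; DTI 48.3% ≤ 50%; LTV 55.7% ≤ 80% → qualifies.
Program B: score 778 ≥ 620; DTI 48.3% ≤ 50%; LTV 55.7% ≤ 90%; employment 93 ≥ 12 mo → qualifies.
Qualifying: Program A, Program B. Lowest rate is 9.13% → Program A.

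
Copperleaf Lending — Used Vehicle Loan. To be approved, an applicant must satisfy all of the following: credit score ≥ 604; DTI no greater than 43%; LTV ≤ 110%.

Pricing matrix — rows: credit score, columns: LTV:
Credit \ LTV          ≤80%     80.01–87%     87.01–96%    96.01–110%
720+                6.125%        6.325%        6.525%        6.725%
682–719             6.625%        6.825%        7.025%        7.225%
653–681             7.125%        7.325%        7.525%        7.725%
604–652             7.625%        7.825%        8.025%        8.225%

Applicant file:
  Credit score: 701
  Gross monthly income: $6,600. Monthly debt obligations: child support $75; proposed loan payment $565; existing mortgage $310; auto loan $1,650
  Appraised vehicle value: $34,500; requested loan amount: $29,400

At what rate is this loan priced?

6.825%

Credit score 701 ≥ 604; Total monthly debts = (75 + 565 + 310 + 1,650) = 2,600. DTI: 2,600 ÷ 6,600 = 39.4%, within the 43% cap
Loan-to-value = 29,400/34,500 = 85.2% — pass (110% max)
Credit 701 → row 682–719; LTV 85.2% → column 80.01–87%. Grid cell → 6.825%.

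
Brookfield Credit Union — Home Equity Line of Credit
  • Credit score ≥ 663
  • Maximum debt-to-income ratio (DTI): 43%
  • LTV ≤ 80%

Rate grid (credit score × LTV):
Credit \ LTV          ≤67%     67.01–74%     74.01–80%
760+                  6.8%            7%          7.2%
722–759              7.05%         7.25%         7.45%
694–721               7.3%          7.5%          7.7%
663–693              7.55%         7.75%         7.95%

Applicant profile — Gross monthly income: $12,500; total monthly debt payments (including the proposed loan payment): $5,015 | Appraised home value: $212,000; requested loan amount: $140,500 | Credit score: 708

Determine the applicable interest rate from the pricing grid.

7.3%

Credit score 708 ≥ 663; DTI: 5,015 ÷ 12,500 = 40.1%, within the 43% cap
LTV: 140,500 ÷ 212,000 = 66.3%, within 80% cap
Row: 708 falls in 694–721. Column: 66.3% falls in ≤67%. Rate = 7.3%.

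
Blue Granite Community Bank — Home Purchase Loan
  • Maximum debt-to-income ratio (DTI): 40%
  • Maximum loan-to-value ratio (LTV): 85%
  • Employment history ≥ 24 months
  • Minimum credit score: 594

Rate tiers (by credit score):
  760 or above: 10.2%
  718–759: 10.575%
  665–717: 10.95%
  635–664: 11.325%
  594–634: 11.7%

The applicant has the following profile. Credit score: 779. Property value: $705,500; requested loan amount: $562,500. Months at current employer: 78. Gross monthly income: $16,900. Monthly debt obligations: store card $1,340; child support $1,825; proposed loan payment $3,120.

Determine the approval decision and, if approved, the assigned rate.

Credit score 779 ≥ 594 (meets minimum)
Loan-to-value = 562,500/705,500 = 79.7% — pass (85% max)
Employment 78 ≥ 24 months
Total monthly debts = (1,340 + 1,825 + 3,120) = 6,285. DTI = 6,285/16,900 = 37.2% ≤ 40%
All requirements met. Score 779 falls in the 760 or above tier → 10.2%.

Approved at 10.2%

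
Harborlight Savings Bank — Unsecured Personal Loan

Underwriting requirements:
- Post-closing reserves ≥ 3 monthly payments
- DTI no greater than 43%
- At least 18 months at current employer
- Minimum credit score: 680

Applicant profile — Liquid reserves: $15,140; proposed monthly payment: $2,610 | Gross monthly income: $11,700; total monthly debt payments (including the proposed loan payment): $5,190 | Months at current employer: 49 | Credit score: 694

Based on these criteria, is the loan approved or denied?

Reserves = 15,140/2,610 = 5.8 months ≥ 3
DTI = 5,190/11,700 = 44.4% > 43%
Employment 49 ≥ 18 months
Credit score 694 ≥ 680 (meets)
Fails on DTI.

Denied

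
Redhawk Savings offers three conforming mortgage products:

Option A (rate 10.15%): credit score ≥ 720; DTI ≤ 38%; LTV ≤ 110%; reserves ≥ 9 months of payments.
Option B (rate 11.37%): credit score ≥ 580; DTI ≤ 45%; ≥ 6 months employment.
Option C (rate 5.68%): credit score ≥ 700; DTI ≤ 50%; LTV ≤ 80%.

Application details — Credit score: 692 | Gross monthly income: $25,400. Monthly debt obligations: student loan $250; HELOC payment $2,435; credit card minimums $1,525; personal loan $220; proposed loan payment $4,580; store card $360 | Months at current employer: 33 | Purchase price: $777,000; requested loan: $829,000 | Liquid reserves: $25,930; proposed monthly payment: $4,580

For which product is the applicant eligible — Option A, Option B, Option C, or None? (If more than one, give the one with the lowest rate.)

Total debts = (250 + 2,435 + 1,525 + 220 + 4,580 + 360) = 9,370; DTI = 9,370/25,400 = 36.9%.
LTV = 829,000/777,000 = 106.7%.
Reserves = 25,930/4,580 = 5.7 months.
Option A: score 692 < 720; DTI 36.9% ≤ 38%; LTV 106.7% ≤ 110%; reserves 5.7 < 9 mo → does not qualify.
Option B: score 692 ≥ 580; DTI 36.9% ≤ 45%; employment 33 ≥ 6 mo → qualifies.
Option C: score 692 < 700; DTI 36.9% ≤ 50%; LTV 106.7% > 80% → does not qualify.

Option B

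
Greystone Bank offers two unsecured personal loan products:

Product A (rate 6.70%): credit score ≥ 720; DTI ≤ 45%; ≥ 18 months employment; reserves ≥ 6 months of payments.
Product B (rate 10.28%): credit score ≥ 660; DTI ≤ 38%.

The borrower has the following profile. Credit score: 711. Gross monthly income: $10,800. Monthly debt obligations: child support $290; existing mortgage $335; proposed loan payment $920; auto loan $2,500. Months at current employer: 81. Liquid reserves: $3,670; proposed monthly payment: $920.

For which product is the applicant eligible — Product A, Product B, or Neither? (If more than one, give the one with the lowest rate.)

Product B

Total debts = (290 + 335 + 920 + 2,500) = 4,045; DTI = 4,045/10,800 = 37.5%.
Reserves = 3,670/920 = 4.0 months.
Product A: score 711 < 720; DTI 37.5% ≤ 45%; employment 81 ≥ 18 mo; reserves 4.0 < 6 mo → does not qualify.
Product B: score 711 ≥ 660; DTI 37.5% ≤ 38% → qualifies.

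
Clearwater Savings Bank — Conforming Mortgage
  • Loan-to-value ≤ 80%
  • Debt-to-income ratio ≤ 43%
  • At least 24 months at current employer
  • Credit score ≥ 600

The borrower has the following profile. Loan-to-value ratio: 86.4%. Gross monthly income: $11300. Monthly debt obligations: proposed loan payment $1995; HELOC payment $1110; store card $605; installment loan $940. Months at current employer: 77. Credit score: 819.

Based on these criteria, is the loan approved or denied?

Denied

LTV 86.4% > 80%
Total monthly debts = (1,995 + 1,110 + 605 + 940) = 4,650. DTI = 4,650/11,300 = 41.2% ≤ 43%
Employment 77 ≥ 24 months
Credit score 819 ≥ 600 (meets)
Fails on LTV.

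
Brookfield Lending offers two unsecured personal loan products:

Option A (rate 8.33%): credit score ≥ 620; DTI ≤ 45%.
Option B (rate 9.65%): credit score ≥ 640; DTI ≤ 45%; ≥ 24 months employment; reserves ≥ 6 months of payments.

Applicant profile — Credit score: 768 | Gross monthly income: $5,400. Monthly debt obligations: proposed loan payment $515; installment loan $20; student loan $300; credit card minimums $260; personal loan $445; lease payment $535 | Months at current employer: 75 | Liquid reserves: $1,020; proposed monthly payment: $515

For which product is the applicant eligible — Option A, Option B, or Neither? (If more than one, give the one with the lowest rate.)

Total debts = (515 + 20 + 300 + 260 + 445 + 535) = 2,075; DTI = 2,075/5,400 = 38.4%.
Reserves = 1,020/515 = 2.0 months.
Option A: score 768 ≥ 620; DTI 38.4% ≤ 45% → qualifies.
Option B: score 768 ≥ 640; DTI 38.4% ≤ 45%; employment 75 ≥ 24 mo; reserves 2.0 < 6 mo → does not qualify.

Option A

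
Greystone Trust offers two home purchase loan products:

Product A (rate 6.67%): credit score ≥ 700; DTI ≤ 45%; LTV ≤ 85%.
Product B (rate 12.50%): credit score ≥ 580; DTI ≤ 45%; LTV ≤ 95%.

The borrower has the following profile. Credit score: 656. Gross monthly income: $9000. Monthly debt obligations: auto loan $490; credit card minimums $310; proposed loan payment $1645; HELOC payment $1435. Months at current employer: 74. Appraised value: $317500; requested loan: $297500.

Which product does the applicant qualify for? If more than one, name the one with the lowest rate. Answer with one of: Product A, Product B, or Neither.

Product B

Total debts = (490 + 310 + 1,645 + 1,435) = 3,880; DTI = 3,880/9,000 = 43.1%.
LTV = 297,500/317,500 = 93.7%.
Product A: score 656 < 700; DTI 43.1% ≤ 45%; LTV 93.7% > 85% → does not qualify.
Product B: score 656 ≥ 580; DTI 43.1% ≤ 45%; LTV 93.7% ≤ 95% → qualifies.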